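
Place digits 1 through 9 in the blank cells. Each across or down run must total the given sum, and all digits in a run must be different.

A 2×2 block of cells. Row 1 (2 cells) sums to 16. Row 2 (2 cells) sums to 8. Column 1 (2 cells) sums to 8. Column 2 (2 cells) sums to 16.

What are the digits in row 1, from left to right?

7 9

16 in 2 cells must be {7,9}.
The 16 across and the 8 down share only 7, so (1,1) = 7.
(1,2) = 16 − 7 = 9 completes the 16 across.
(2,1) = 8 − 7 = 1 completes the 8 down.
(2,2) = 8 − 1 = 7 completes the 8 across.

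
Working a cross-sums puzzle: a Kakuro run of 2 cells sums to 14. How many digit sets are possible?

2 distinct digits from 1–9 sum between 3 and 17.
Enumerating: {5,9}, {6,8}.

2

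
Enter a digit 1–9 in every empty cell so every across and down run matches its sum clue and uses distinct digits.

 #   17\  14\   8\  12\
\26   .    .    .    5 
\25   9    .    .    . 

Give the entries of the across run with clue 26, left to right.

8 6 7 5

17 in 2 cells must be {8,9}.
R1C1 = 17 − 9 = 8 completes the 17 down.
R2C4 = 12 − 5 = 7 completes the 12 down.
Nothing is forced directly, so branch on R1C2, whose candidates are 6 or 9. If R1C2 = 9: then R1C3 would have to be in {4} for the 26 across but in {1,2,3,5,6,7} for the 8 down — contradiction. So R1C2 = 6.
R1C3 = 26 − 19 = 7 completes the 26 across.
R2C2 = 14 − 6 = 8 completes the 14 down.
R2C3 = 25 − 24 = 1 completes the 25 across.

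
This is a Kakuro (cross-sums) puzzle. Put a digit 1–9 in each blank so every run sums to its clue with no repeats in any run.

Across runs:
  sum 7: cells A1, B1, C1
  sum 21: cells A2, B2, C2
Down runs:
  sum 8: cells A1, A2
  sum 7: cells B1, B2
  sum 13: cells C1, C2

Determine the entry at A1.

7 in 3 cells must be {1,2,4}.
The 7 across and the 13 down share only 4, so C1 = 4.
C2 = 13 − 4 = 9 completes the 13 down.
Nothing is forced directly, so branch on A2, whose candidates are 5 or 7. If A2 = 5: then A1 would have to be in {1,2} for the 7 across but in {3} for the 8 down — contradiction. So A2 = 7.
A1 = 8 − 7 = 1 completes the 8 down.
B1 = 7 − 5 = 2 completes the 7 across.
B2 = 21 − 16 = 5 completes the 21 across.

1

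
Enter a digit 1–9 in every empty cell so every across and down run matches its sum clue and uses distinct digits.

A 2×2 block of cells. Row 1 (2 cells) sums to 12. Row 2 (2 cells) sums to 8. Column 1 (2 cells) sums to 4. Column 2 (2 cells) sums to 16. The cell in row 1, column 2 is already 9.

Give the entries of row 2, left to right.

4 in 2 cells must be {1,3}; 16 in 2 cells must be {7,9}.
(1,1) = 12 − 9 = 3 completes the 12 across.
(2,1) = 4 − 3 = 1 completes the 4 down.
(2,2) = 8 − 1 = 7 completes the 8 across.

1 7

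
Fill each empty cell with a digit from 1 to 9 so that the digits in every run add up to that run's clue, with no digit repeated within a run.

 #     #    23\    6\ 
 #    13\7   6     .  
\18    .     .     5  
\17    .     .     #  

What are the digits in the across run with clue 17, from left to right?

9, 8

17 in 2 cells must be {8,9}; 23 in 3 cells must be {6,8,9}.
R1C3 = 7 − 6 = 1 completes the 7 across.
R2C2 = 9: the only remaining digit allowed by both the 18 across and the 23 down.
R3C2 = 23 − 15 = 8 completes the 23 down.
R2C1 = 18 − 14 = 4 completes the 18 across.
R3C1 = 17 − 8 = 9 completes the 17 across.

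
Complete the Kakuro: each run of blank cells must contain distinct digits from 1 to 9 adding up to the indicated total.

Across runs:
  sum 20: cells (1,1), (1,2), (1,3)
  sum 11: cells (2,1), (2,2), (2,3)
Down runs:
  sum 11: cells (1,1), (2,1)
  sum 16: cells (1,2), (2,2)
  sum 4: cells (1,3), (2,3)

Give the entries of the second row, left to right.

16 in 2 cells must be {7,9}; 4 in 2 cells must be {1,3}.
The 20 across and the 4 down share only 3, so (1,3) = 3.
The 11 across and the 16 down share only 7, so (2,2) = 7.
(2,3) = 4 − 3 = 1 completes the 4 down.
(1,2) = 16 − 7 = 9 completes the 16 down.
(2,1) = 11 − 8 = 3 completes the 11 across.
(1,1) = 20 − 12 = 8 completes the 20 across.

3 7 1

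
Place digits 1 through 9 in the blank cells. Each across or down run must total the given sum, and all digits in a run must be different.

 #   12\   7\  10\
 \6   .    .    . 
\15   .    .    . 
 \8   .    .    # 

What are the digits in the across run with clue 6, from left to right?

3 2 1

6 in 3 cells must be {1,2,3}; 7 in 3 cells must be {1,2,4}.
Nothing is forced directly, so branch on R1C2, whose candidates are 1 or 2. If R1C2 = 1: that forces R3C2 = 2, R2C2 = 4, R3C1 = 6, R1C1 = 2, R1C3 = 3, after which R2C1 would have to be in {2,3,5,6,8,9} for the 15 across but in {4} for the 12 down — contradiction. So R1C2 = 2.
Given what's placed, R3C2 must be 1 to fit the 8 across and 7 down.
R2C2 = 7 − 3 = 4 completes the 7 down.
R3C1 = 8 − 1 = 7 completes the 8 across.
No cell is forced outright now. R2C1 can only be 2 or 3 (the digits allowed by both its 15 across and its 12 down). If R2C1 = 3: then R1C1 would have to be in {1,3} for the 6 across but in {2} for the 12 down — contradiction. So R2C1 = 2.
R1C1 = 12 − 9 = 3 completes the 12 down.
R1C3 = 6 − 5 = 1 completes the 6 across.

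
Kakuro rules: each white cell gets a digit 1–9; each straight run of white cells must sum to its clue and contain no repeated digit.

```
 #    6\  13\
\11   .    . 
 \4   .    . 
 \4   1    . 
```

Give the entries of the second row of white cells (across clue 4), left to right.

4 in 2 cells must be {1,3}; 6 in 3 cells must be {1,2,3}.
Given what's placed, R2C1 must be 3 to fit the 4 across and 6 down.
R2C2 = 4 − 3 = 1 completes the 4 across.
R3C2 = 4 − 1 = 3 completes the 4 across.
R1C1 = 6 − 4 = 2 completes the 6 down.
R1C2 = 11 − 2 = 9 completes the 11 across.

3 1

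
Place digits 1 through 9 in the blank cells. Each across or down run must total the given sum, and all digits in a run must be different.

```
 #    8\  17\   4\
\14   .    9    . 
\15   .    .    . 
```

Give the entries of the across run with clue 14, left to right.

2 9 3

17 in 2 cells must be {8,9}; 4 in 2 cells must be {1,3}.
R2C2 = 17 − 9 = 8 completes the 17 down.
Nothing is forced directly, so branch on R1C3, whose candidates are 1 or 3. If R1C3 = 1: then R1C1 would have to be in {4} for the 14 across but in {1,2,3,5,6,7} for the 8 down — contradiction. So R1C3 = 3.
R1C1 = 14 − 12 = 2 completes the 14 across.
R2C1 = 8 − 2 = 6 completes the 8 down.
R2C3 = 15 − 14 = 1 completes the 15 across.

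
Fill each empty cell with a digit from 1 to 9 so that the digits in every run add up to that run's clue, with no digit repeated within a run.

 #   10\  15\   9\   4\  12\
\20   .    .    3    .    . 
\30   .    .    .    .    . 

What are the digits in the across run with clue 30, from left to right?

8 9 6 3 4

4 in 2 cells must be {1,3}.
Given what's placed, R1C4 must be 1 to fit the 20 across and 4 down.
R2C3 = 9 − 3 = 6 completes the 9 down.
R2C4 = 4 − 1 = 3 completes the 4 down.
Nothing is forced directly, so branch on R2C2, whose candidates are 7 or 8 or 9. If R2C2 = 7: that forces R1C2 = 8, after which R1C5 would have to be in {2,6} for the 20 across but in {3,4,5,7,8,9} for the 12 down — contradiction. If R2C2 = 8: that forces R1C2 = 7, R1C1 = 4, R1C5 = 5, after which R2C1 would have to be in {4,9} for the 30 across but in {6} for the 10 down — contradiction. So R2C2 = 9.
R1C2 = 15 − 9 = 6 completes the 15 down.
R1C5 = 8: the only remaining digit allowed by both the 20 across and the 12 down.
R2C5 = 12 − 8 = 4 completes the 12 down.
R1C1 = 20 − 18 = 2 completes the 20 across.
R2C1 = 30 − 22 = 8 completes the 30 across.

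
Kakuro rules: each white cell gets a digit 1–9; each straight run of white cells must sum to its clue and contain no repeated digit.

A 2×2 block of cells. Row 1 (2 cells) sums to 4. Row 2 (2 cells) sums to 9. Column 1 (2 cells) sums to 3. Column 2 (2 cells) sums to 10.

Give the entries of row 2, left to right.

2 7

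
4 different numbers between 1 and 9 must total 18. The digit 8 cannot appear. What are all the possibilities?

{1,2,6,9}; {1,3,5,9}; {1,4,6,7}; {2,3,4,9}; {2,3,6,7}; {2,4,5,7}; {3,4,5,6}

4 distinct digits from 1–9 sum between 10 and 30.
Dropping sets that contain 8.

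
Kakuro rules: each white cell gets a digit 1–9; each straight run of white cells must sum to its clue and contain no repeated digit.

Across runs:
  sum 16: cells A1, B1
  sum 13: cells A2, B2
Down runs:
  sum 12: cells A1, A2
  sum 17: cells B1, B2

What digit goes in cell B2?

8

16 in 2 cells must be {7,9}; 17 in 2 cells must be {8,9}.
The 16 across and the 17 down share only 9, so B1 = 9.
B2 = 17 − 9 = 8 completes the 17 down.
A1 = 16 − 9 = 7 completes the 16 across.
A2 = 13 − 8 = 5 completes the 13 across.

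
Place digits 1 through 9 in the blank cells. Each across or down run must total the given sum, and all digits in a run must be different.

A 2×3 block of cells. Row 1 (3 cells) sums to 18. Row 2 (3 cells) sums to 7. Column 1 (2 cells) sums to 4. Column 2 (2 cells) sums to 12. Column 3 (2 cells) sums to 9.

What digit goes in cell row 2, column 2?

4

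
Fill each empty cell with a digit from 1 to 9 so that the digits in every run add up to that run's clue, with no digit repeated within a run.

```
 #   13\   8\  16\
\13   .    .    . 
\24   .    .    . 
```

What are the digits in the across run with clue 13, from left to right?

24 in 3 cells must be {7,8,9}; 16 in 2 cells must be {7,9}.
The 24 across and the 8 down share only 7, so R2C2 = 7.
Given what's placed, R2C3 must be 9 to fit the 24 across and 16 down.
R1C2 = 8 − 7 = 1 completes the 8 down.
R1C3 = 16 − 9 = 7 completes the 16 down.
R2C1 = 24 − 16 = 8 completes the 24 across.
R1C1 = 13 − 8 = 5 completes the 13 across.

5 1 7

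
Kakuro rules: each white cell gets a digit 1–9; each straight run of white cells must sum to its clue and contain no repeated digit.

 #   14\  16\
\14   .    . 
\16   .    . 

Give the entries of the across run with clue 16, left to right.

9 7

16 in 2 cells must be {7,9}.
The 14 across and the 16 down share only 9, so R1C2 = 9.
The 16 across and the 14 down share only 9, so R2C1 = 9.
R2C2 = 16 − 9 = 7 completes the 16 across.
R1C1 = 14 − 9 = 5 completes the 14 across.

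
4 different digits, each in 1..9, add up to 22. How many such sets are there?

4 distinct digits from 1–9 sum between 10 and 30.

11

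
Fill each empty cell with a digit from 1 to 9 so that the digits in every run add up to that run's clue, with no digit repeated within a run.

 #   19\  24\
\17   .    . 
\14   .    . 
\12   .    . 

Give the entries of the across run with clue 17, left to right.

8 9

17 in 2 cells must be {8,9}; 24 in 3 cells must be {7,8,9}.
Nothing is forced directly, so branch on R1C1, whose candidates are 8 or 9. If R1C1 = 9: that forces R1C2 = 8, R2C2 = 9, R3C2 = 7, after which R2C1 would have to be in {5} for the 14 across but in {2,3,4,6,7,8} for the 19 down — contradiction. So R1C1 = 8.
R1C2 = 17 − 8 = 9 completes the 17 across.
Given what's placed, R2C2 must be 8 to fit the 14 across and 24 down.
R3C2 = 24 − 17 = 7 completes the 24 down.
R2C1 = 14 − 8 = 6 completes the 14 across.
R3C1 = 12 − 7 = 5 completes the 12 across.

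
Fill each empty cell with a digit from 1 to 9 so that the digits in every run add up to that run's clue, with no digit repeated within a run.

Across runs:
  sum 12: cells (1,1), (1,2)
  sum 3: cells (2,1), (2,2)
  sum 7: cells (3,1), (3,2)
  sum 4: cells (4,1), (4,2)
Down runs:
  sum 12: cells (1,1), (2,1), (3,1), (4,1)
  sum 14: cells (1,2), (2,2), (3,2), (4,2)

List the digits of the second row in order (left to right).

2 1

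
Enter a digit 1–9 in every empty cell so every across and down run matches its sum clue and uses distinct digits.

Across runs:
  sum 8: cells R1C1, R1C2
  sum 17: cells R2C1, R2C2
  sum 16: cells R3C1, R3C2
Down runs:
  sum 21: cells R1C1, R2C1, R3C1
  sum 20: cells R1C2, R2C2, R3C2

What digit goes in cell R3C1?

7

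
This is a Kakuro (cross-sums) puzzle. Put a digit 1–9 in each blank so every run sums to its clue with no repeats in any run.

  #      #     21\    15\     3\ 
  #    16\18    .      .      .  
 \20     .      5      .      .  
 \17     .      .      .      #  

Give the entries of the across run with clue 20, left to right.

16 in 2 cells must be {7,9}; 3 in 2 cells must be {1,2}.
No cell is forced outright now. R1C4 can only be 1 or 2 (the digits allowed by both its 18 across and its 3 down). If R1C4 = 2: that forces R2C4 = 1, after which R2C1 would have to be in {6,8} for the 20 across but in {7,9} for the 16 down — contradiction. So R1C4 = 1.
Given what's placed, R1C2 must be 9 to fit the 18 across and 21 down.
R1C3 = 18 − 10 = 8 completes the 18 across.
R2C4 = 3 − 1 = 2 completes the 3 down.
R3C2 = 21 − 14 = 7 completes the 21 down.
Given what's placed, R3C1 must be 9 to fit the 17 across and 16 down.
R3C3 = 17 − 16 = 1 completes the 17 across.
R2C1 = 16 − 9 = 7 completes the 16 down.
R2C3 = 20 − 14 = 6 completes the 20 across.

7 5 6 2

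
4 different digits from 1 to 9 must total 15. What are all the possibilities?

4 distinct digits from 1–9 sum between 10 and 30.

{1,2,3,9}; {1,2,4,8}; {1,2,5,7}; {1,3,4,7}; {1,3,5,6}; {2,3,4,6}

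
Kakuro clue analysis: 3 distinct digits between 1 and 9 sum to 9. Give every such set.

3 distinct digits from 1–9 sum between 6 and 24.

{1,2,6}; {1,3,5}; {2,3,4}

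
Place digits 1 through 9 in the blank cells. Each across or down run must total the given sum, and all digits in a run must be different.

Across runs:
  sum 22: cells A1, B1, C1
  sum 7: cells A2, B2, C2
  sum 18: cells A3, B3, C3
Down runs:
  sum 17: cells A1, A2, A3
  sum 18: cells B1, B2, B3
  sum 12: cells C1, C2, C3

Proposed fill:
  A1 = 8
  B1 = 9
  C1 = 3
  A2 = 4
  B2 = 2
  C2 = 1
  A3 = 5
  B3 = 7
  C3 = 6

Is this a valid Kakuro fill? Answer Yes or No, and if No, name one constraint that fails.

No — the across run A1–C1 sums to 20, not 22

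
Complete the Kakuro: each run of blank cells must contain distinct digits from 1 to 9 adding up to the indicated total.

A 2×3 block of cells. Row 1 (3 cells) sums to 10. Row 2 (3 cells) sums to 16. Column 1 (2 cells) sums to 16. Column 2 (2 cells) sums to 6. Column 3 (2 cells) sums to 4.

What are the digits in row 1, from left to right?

7 2 1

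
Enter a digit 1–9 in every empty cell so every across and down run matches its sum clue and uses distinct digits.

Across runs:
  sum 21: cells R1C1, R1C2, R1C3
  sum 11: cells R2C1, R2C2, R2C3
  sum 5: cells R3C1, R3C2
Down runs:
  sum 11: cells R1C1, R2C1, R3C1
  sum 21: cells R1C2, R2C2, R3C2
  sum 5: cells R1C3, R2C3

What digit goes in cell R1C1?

8

Only 4 fits R1C3 under both its across sum 21 and down sum 5.
R2C3 = 5 − 4 = 1 completes the 5 down.
The 5 across and the 21 down share only 4, so R3C2 = 4.
R1C1 = 8: the only remaining digit allowed by both the 21 across and the 11 down.
R1C2 = 21 − 12 = 9 completes the 21 across.
Given what's placed, R2C1 must be 2 to fit the 11 across and 11 down.
R2C2 = 11 − 3 = 8 completes the 11 across.
R3C1 = 5 − 4 = 1 completes the 5 across.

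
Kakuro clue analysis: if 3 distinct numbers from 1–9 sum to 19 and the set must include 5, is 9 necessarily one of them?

No

The only way to make 19 from 3 distinct digits under that restriction is {5,6,8}, which does not contain 9.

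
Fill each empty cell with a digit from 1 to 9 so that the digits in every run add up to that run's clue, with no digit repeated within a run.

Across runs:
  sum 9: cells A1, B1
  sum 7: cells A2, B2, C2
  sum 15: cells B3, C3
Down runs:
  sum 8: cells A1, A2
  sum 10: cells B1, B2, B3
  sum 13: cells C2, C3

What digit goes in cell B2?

7 in 3 cells must be {1,2,4}.
The 7 across and the 13 down share only 4, so C2 = 4.
C3 = 13 − 4 = 9 completes the 13 down.
B3 = 15 − 9 = 6 completes the 15 across.
B2 = 1: the only remaining digit allowed by both the 7 across and the 10 down.
B1 = 10 − 7 = 3 completes the 10 down.
A2 = 7 − 5 = 2 completes the 7 across.
A1 = 9 − 3 = 6 completes the 9 across.

1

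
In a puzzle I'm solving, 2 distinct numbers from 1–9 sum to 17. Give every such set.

{8,9}

2 distinct digits from 1–9 sum between 3 and 17.
Only one set works: {8,9}.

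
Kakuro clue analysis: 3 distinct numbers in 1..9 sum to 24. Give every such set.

{7,8,9}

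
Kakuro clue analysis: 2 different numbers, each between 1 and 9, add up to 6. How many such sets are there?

2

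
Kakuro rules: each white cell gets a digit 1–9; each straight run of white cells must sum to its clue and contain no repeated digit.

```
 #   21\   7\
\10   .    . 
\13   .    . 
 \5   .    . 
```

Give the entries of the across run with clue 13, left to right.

9, 4

7 in 3 cells must be {1,2,4}.
The 13 across and the 7 down share only 4, so R2C2 = 4.
The 5 across and the 21 down share only 4, so R3C1 = 4.
R3C2 = 5 − 4 = 1 completes the 5 across.
R1C2 = 7 − 5 = 2 completes the 7 down.
R2C1 = 13 − 4 = 9 completes the 13 across.
R1C1 = 10 − 2 = 8 completes the 10 across.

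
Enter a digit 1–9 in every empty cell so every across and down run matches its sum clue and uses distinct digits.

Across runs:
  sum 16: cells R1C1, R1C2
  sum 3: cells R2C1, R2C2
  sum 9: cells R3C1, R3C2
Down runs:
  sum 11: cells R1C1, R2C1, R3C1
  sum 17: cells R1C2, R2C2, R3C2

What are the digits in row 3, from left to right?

3 6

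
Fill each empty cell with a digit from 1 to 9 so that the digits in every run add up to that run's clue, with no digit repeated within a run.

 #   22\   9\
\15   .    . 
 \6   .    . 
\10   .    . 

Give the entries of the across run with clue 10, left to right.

8, 2

The 15 across and the 9 down share only 6, so R1C2 = 6.
The 6 across and the 22 down share only 5, so R2C1 = 5.
R2C2 = 6 − 5 = 1 completes the 6 across.
R3C2 = 9 − 7 = 2 completes the 9 down.
R1C1 = 15 − 6 = 9 completes the 15 across.
R3C1 = 10 − 2 = 8 completes the 10 across.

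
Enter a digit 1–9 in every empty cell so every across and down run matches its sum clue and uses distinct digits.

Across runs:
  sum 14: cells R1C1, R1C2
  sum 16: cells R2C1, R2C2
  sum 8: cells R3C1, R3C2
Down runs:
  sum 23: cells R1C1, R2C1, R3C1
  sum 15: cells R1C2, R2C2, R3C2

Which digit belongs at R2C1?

16 in 2 cells must be {7,9}; 23 in 3 cells must be {6,8,9}.
The 16 across and the 23 down share only 9, so R2C1 = 9.
R2C2 = 16 − 9 = 7 completes the 16 across.
Given what's placed, R3C1 must be 6 to fit the 8 across and 23 down.
R3C2 = 8 − 6 = 2 completes the 8 across.
R1C1 = 23 − 15 = 8 completes the 23 down.
R1C2 = 14 − 8 = 6 completes the 14 across.

9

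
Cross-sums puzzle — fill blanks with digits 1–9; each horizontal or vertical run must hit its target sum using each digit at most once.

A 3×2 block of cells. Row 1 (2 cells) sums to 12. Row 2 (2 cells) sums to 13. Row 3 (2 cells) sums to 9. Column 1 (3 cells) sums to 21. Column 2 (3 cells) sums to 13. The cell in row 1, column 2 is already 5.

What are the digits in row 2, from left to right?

(1,1) = 12 − 5 = 7 completes the 12 across.
Nothing is forced directly, so branch on (2,2), whose candidates are 6 or 7. If (2,2) = 6: then (2,1) would have to be in {7} for the 13 across but in {5,6,8,9} for the 21 down — contradiction. So (2,2) = 7.
(2,1) = 13 − 7 = 6 completes the 13 across.
(3,1) = 21 − 13 = 8 completes the 21 down.
(3,2) = 9 − 8 = 1 completes the 9 across.

6 7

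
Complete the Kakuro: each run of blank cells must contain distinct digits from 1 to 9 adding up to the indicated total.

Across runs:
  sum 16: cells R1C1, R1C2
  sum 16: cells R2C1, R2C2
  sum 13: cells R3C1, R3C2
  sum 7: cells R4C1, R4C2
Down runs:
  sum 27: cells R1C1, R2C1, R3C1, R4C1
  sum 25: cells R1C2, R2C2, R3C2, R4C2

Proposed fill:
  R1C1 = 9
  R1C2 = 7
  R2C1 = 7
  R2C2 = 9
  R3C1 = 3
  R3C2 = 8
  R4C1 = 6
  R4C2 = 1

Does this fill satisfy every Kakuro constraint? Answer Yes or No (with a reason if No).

No — the across run R3C1–R3C2 sums to 11, not 13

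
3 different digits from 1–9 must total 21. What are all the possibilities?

3 distinct digits from 1–9 sum between 6 and 24.

{4,8,9}; {5,7,9}; {6,7,8}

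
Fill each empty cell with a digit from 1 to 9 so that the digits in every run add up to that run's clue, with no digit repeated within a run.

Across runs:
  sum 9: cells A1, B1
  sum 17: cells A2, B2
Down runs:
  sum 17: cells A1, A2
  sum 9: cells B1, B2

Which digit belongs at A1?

8

17 in 2 cells must be {8,9}.
The 9 across and the 17 down share only 8, so A1 = 8.
B1 = 9 − 8 = 1 completes the 9 across.
A2 = 17 − 8 = 9 completes the 17 down.
B2 = 17 − 9 = 8 completes the 17 across.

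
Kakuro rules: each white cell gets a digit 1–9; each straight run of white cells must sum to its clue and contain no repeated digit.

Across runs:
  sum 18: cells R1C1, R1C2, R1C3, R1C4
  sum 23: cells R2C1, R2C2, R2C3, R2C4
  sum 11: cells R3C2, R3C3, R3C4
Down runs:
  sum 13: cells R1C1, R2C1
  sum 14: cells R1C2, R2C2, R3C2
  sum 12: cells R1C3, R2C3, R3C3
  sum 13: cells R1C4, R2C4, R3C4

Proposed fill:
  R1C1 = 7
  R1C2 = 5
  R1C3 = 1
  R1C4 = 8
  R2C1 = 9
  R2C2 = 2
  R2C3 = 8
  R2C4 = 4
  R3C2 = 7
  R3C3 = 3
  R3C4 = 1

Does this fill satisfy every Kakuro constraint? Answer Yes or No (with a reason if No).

No — the across run R1C1–R1C4 sums to 21, not 18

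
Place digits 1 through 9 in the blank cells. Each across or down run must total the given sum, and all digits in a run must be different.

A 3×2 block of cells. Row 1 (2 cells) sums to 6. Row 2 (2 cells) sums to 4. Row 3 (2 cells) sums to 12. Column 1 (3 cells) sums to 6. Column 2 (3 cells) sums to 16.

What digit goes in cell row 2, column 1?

1

4 in 2 cells must be {1,3}; 6 in 3 cells must be {1,2,3}.
The 12 across and the 6 down share only 3, so (3,1) = 3.
(3,2) = 12 − 3 = 9 completes the 12 across.
Given what's placed, (2,1) must be 1 to fit the 4 across and 6 down.
(2,2) = 4 − 1 = 3 completes the 4 across.
(1,1) = 6 − 4 = 2 completes the 6 down.
(1,2) = 6 − 2 = 4 completes the 6 across.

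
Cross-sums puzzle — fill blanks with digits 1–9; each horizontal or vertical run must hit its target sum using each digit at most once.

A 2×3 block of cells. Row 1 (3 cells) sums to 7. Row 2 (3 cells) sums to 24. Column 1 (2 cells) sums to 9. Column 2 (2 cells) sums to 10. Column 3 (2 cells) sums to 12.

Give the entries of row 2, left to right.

7 9 8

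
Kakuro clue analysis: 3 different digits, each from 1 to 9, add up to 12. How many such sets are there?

7

3 distinct digits from 1–9 sum between 6 and 24.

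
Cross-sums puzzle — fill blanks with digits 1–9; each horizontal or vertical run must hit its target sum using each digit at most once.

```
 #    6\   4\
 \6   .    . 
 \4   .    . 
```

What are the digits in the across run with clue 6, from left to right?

5, 1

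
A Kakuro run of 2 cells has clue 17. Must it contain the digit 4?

No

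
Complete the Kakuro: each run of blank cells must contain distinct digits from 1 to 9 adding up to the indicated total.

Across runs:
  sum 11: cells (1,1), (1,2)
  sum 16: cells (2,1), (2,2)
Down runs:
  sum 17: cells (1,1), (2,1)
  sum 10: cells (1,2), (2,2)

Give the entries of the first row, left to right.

8 3

16 in 2 cells must be {7,9}; 17 in 2 cells must be {8,9}.
The 16 across and the 17 down share only 9, so (2,1) = 9.
(2,2) = 16 − 9 = 7 completes the 16 across.
(1,1) = 17 − 9 = 8 completes the 17 down.
(1,2) = 11 − 8 = 3 completes the 11 across.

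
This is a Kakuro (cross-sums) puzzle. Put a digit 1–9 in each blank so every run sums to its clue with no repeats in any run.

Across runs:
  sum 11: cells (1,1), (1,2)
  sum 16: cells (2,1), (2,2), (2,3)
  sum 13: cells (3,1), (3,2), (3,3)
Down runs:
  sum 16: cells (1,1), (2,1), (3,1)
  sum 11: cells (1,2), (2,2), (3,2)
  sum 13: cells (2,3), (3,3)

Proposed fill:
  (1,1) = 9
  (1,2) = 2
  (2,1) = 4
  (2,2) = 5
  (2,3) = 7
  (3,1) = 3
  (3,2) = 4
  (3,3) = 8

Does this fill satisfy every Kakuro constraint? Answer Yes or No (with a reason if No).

No — the down run (2,3)–(3,3) sums to 15, not 13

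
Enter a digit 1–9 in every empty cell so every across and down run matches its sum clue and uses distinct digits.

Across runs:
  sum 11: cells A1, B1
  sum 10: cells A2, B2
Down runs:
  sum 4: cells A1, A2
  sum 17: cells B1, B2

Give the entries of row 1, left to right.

3, 8

4 in 2 cells must be {1,3}; 17 in 2 cells must be {8,9}.
The 11 across and the 4 down share only 3, so A1 = 3.
B1 = 11 − 3 = 8 completes the 11 across.
A2 = 4 − 3 = 1 completes the 4 down.
B2 = 10 − 1 = 9 completes the 10 across.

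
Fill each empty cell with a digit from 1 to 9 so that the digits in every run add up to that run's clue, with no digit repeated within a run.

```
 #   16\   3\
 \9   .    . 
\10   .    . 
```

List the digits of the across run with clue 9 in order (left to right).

7, 2

16 in 2 cells must be {7,9}; 3 in 2 cells must be {1,2}.
The 9 across and the 16 down share only 7, so R1C1 = 7.
R1C2 = 9 − 7 = 2 completes the 9 across.
R2C1 = 16 − 7 = 9 completes the 16 down.
R2C2 = 10 − 9 = 1 completes the 10 across.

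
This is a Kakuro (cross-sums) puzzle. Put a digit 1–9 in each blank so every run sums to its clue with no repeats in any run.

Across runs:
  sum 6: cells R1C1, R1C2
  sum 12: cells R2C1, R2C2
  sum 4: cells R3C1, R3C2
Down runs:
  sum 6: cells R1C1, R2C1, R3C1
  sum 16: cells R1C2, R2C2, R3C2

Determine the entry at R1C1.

4 in 2 cells must be {1,3}; 6 in 3 cells must be {1,2,3}.
The 12 across and the 6 down share only 3, so R2C1 = 3.
R2C2 = 12 − 3 = 9 completes the 12 across.
Given what's placed, R3C1 must be 1 to fit the 4 across and 6 down.
R3C2 = 4 − 1 = 3 completes the 4 across.
R1C1 = 6 − 4 = 2 completes the 6 down.
R1C2 = 6 − 2 = 4 completes the 6 across.

2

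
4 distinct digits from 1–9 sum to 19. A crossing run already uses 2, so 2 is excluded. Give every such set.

4 distinct digits from 1–9 sum between 10 and 30.
Dropping sets that contain 2.

{1,3,6,9}; {1,3,7,8}; {1,4,5,9}; {1,4,6,8}; {1,5,6,7}; {3,4,5,7}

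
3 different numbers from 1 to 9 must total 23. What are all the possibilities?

{6,8,9}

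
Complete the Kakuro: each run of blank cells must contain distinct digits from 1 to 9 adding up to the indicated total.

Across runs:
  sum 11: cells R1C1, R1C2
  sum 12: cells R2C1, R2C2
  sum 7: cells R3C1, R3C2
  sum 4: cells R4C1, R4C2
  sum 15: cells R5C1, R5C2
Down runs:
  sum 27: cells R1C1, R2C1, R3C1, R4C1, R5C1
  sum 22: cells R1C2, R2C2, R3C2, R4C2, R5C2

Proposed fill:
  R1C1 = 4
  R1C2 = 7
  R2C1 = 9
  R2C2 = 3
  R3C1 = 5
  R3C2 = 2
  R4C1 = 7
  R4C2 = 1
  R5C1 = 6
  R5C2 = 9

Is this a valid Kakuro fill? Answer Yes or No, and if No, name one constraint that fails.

No — the down run R1C1–R5C1 sums to 31, not 27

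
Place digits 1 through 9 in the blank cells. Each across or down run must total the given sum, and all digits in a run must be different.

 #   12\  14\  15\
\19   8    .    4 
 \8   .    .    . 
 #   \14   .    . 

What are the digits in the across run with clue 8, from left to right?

4, 1, 3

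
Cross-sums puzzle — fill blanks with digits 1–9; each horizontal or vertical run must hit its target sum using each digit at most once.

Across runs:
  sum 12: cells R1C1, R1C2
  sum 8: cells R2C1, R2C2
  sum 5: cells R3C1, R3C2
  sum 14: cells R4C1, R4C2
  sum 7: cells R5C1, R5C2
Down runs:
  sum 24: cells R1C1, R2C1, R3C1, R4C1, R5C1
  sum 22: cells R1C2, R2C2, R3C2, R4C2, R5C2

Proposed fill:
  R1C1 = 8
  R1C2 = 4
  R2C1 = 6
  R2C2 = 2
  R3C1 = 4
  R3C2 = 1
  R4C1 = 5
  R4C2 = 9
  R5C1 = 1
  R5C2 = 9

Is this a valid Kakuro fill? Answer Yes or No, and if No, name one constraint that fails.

No — the down run R1C2–R5C2 sums to 25, not 22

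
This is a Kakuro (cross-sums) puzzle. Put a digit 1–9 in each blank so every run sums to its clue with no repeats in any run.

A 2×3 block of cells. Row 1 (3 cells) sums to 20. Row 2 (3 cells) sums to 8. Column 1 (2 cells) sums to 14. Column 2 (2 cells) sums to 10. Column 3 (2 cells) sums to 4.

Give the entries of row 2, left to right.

5, 2, 1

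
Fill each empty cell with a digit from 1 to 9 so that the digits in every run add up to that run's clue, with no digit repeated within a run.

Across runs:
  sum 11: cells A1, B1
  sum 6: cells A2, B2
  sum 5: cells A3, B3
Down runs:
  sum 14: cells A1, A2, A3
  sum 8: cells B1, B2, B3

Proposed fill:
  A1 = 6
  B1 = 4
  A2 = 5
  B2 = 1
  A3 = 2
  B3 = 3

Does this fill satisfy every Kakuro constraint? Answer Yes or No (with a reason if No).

No — the down run A1–A3 sums to 13, not 14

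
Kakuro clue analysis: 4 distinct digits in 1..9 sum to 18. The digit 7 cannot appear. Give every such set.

{1,2,6,9}; {1,3,5,9}; {1,3,6,8}; {1,4,5,8}; {2,3,4,9}; {2,3,5,8}; {3,4,5,6}

4 distinct digits from 1–9 sum between 10 and 30.
Dropping sets that contain 7.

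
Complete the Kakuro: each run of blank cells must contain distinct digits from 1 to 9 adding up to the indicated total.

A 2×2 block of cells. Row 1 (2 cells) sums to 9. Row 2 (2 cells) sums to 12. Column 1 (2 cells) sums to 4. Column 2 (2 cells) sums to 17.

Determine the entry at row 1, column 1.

4 in 2 cells must be {1,3}; 17 in 2 cells must be {8,9}.
The 9 across and the 17 down share only 8, so (1,2) = 8.
The 12 across and the 4 down share only 3, so (2,1) = 3.
(2,2) = 12 − 3 = 9 completes the 12 across.
(1,1) = 9 − 8 = 1 completes the 9 across.

1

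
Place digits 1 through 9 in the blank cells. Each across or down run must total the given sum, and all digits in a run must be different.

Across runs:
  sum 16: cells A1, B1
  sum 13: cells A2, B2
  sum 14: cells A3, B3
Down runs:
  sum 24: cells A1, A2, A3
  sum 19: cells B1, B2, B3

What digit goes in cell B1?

16 in 2 cells must be {7,9}; 24 in 3 cells must be {7,8,9}.
Nothing is forced directly, so branch on A1, whose candidates are 7 or 9. If A1 = 9: that forces B1 = 7, A3 = 8, after which B3 would have to be in {6} for the 14 across but in {3,4,8,9} for the 19 down — contradiction. So A1 = 7.
B1 = 16 − 7 = 9 completes the 16 across.
Nothing is forced directly, so branch on A2, whose candidates are 8 or 9. If A2 = 8: then B2 would have to be in {5} for the 13 across but in {2,3,4,6,7,8} for the 19 down — contradiction. So A2 = 9.
B2 = 13 − 9 = 4 completes the 13 across.
A3 = 24 − 16 = 8 completes the 24 down.
B3 = 14 − 8 = 6 completes the 14 across.

9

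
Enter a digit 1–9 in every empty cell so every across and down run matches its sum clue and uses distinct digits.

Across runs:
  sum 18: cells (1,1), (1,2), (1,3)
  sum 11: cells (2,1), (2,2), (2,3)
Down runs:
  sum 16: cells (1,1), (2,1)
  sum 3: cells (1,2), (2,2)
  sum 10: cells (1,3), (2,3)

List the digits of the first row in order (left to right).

16 in 2 cells must be {7,9}; 3 in 2 cells must be {1,2}.
The 11 across and the 16 down share only 7, so (2,1) = 7.
Given what's placed, (2,2) must be 1 to fit the 11 across and 3 down.
(2,3) = 11 − 8 = 3 completes the 11 across.
(1,1) = 16 − 7 = 9 completes the 16 down.
(1,2) = 3 − 1 = 2 completes the 3 down.
(1,3) = 18 − 11 = 7 completes the 18 across.

9, 2, 7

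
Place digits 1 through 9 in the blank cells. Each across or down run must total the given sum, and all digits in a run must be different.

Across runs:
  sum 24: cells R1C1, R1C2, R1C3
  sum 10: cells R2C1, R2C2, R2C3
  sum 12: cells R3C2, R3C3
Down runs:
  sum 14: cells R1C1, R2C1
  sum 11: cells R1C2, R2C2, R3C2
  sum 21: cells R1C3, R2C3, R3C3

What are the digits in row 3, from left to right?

3 9

24 in 3 cells must be {7,8,9}.
Nothing is forced directly, so branch on R1C1, whose candidates are 8 or 9. If R1C1 = 8: that forces R1C2 = 7, R1C3 = 9, R2C1 = 6, after which R2C3 would have to be in {1,3} for the 10 across but in {4,5,7,8} for the 21 down — contradiction. So R1C1 = 9.
R2C1 = 14 − 9 = 5 completes the 14 down.
Given what's placed, R2C3 must be 4 to fit the 10 across and 21 down.
R1C3 = 8: the only remaining digit allowed by both the 24 across and the 21 down.
R2C2 = 10 − 9 = 1 completes the 10 across.
R3C3 = 21 − 12 = 9 completes the 21 down.
R1C2 = 24 − 17 = 7 completes the 24 across.
R3C2 = 12 − 9 = 3 completes the 12 across.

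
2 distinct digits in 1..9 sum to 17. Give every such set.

{8,9}

2 distinct digits from 1–9 sum between 3 and 17.
Only one set works: {8,9}.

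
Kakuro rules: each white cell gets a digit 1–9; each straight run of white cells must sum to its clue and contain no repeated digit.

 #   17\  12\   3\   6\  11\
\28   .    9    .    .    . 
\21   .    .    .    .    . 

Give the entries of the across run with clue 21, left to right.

9, 3, 1, 2, 6

17 in 2 cells must be {8,9}; 3 in 2 cells must be {1,2}.
Given what's placed, R1C1 must be 8 to fit the 28 across and 17 down.
R2C1 = 17 − 8 = 9 completes the 17 down.
R2C2 = 12 − 9 = 3 completes the 12 down.
Nothing is forced directly, so branch on R2C5, whose candidates are 2 or 6. If R2C5 = 2: then R1C5 would have to be in {1,2,3,4,5,6,7} for the 28 across but in {9} for the 11 down — contradiction. So R2C5 = 6.
R1C5 = 11 − 6 = 5 completes the 11 down.
R1C3 = 2: the only remaining digit allowed by both the 28 across and the 3 down.
R1C4 = 28 − 24 = 4 completes the 28 across.
R2C3 = 3 − 2 = 1 completes the 3 down.
R2C4 = 21 − 19 = 2 completes the 21 across.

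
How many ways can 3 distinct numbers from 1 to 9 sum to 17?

7

3 distinct digits from 1–9 sum between 6 and 24.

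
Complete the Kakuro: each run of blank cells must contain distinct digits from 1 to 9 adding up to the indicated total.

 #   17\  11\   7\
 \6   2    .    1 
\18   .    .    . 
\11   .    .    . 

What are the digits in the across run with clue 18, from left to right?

9 7 2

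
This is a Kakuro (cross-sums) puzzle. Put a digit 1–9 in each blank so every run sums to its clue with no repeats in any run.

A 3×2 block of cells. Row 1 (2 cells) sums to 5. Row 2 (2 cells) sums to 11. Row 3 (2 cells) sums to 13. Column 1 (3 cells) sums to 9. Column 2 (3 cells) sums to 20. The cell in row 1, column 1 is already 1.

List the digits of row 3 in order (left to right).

6 7

(1,2) = 5 − 1 = 4 completes the 5 across.
Nothing is forced directly, so branch on (2,2), whose candidates are 7 or 9. If (2,2) = 7: then (2,1) would have to be in {4} for the 11 across but in {2,3,5,6} for the 9 down — contradiction. So (2,2) = 9.
(2,1) = 11 − 9 = 2 completes the 11 across.
(3,1) = 9 − 3 = 6 completes the 9 down.
(3,2) = 13 − 6 = 7 completes the 13 across.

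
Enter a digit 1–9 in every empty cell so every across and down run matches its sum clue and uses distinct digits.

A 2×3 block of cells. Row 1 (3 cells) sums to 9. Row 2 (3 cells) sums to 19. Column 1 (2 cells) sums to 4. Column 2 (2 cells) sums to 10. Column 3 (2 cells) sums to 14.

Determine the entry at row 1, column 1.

1

4 in 2 cells must be {1,3}.
The 19 across and the 4 down share only 3, so (2,1) = 3.
Given what's placed, (2,3) must be 9 to fit the 19 across and 14 down.
(1,1) = 4 − 3 = 1 completes the 4 down.
(1,3) = 14 − 9 = 5 completes the 14 down.
(2,2) = 19 − 12 = 7 completes the 19 across.
(1,2) = 9 − 6 = 3 completes the 9 across.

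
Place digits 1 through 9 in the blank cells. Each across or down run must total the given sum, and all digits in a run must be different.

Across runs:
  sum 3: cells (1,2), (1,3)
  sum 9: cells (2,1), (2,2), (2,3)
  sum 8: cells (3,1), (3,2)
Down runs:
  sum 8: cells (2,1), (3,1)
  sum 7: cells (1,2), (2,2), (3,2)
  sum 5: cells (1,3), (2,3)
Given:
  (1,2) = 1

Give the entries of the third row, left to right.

3 in 2 cells must be {1,2}; 7 in 3 cells must be {1,2,4}.
(1,3) = 3 − 1 = 2 completes the 3 across.
(2,3) = 5 − 2 = 3 completes the 5 down.
(3,2) = 2: the only remaining digit allowed by both the 8 across and the 7 down.
(2,2) = 7 − 3 = 4 completes the 7 down.
(3,1) = 8 − 2 = 6 completes the 8 across.
(2,1) = 9 − 7 = 2 completes the 9 across.

6, 2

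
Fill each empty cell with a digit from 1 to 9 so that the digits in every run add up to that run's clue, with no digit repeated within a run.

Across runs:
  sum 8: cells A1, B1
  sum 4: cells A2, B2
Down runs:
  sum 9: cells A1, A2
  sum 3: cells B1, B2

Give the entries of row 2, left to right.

3 1

4 in 2 cells must be {1,3}; 3 in 2 cells must be {1,2}.
The 4 across and the 3 down share only 1, so B2 = 1.
B1 = 3 − 1 = 2 completes the 3 down.
A2 = 4 − 1 = 3 completes the 4 across.
A1 = 8 − 2 = 6 completes the 8 across.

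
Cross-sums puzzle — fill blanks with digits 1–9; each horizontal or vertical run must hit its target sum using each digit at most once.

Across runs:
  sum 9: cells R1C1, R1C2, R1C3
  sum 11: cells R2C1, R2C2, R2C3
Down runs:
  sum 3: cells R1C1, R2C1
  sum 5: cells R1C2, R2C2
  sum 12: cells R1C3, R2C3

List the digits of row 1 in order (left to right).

2, 3, 4

3 in 2 cells must be {1,2}.
Nothing is forced directly, so branch on R1C3, whose candidates are 3 or 4 or 5. If R1C3 = 3: then R2C3 would have to be in {1,2,3,4,5,6,7,8} for the 11 across but in {9} for the 12 down — contradiction. If R1C3 = 5: that forces R1C1 = 1, R1C2 = 3, R2C1 = 2, after which R2C2 would have to be in {1,3,4,5,6,8} for the 11 across but in {2} for the 5 down — contradiction. So R1C3 = 4.
Given what's placed, R1C1 must be 2 to fit the 9 across and 3 down.
R1C2 = 9 − 6 = 3 completes the 9 across.
R2C1 = 3 − 2 = 1 completes the 3 down.
R2C2 = 5 − 3 = 2 completes the 5 down.
R2C3 = 11 − 3 = 8 completes the 11 across.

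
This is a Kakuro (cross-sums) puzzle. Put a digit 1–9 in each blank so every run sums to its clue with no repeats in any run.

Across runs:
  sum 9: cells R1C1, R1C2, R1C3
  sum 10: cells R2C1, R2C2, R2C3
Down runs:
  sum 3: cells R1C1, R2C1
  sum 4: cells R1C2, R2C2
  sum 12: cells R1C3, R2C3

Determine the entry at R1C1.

1

3 in 2 cells must be {1,2}; 4 in 2 cells must be {1,3}.
Nothing is forced directly, so branch on R1C2, whose candidates are 1 or 3. If R1C2 = 1: that forces R1C1 = 2, after which R1C3 would have to be in {6} for the 9 across but in {3,4,5,7,8,9} for the 12 down — contradiction. So R1C2 = 3.
R2C2 = 4 − 3 = 1 completes the 4 down.
Given what's placed, R2C1 must be 2 to fit the 10 across and 3 down.
R2C3 = 10 − 3 = 7 completes the 10 across.
R1C1 = 3 − 2 = 1 completes the 3 down.
R1C3 = 9 − 4 = 5 completes the 9 across.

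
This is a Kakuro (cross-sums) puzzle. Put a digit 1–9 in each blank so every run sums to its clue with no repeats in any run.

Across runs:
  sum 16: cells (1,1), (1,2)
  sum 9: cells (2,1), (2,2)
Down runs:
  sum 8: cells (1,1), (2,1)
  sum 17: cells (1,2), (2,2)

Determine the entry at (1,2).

16 in 2 cells must be {7,9}; 17 in 2 cells must be {8,9}.
The 16 across and the 8 down share only 7, so (1,1) = 7.
(1,2) = 16 − 7 = 9 completes the 16 across.
(2,1) = 8 − 7 = 1 completes the 8 down.
(2,2) = 9 − 1 = 8 completes the 9 across.

9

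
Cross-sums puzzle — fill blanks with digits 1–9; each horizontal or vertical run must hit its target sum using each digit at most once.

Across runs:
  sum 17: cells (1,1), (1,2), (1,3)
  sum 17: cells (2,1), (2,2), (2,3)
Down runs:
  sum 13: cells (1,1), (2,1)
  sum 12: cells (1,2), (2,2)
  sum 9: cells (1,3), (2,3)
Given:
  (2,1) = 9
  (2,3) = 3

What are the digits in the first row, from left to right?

(1,1) = 13 − 9 = 4 completes the 13 down.
(1,3) = 9 − 3 = 6 completes the 9 down.
(2,2) = 17 − 12 = 5 completes the 17 across.
(1,2) = 17 − 10 = 7 completes the 17 across.

4 7 6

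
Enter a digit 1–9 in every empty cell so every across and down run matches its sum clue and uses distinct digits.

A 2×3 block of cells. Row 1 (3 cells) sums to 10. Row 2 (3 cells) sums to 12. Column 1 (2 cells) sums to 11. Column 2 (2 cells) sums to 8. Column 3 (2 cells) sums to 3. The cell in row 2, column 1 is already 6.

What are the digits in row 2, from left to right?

6 5 1

3 in 2 cells must be {1,2}.
(1,1) = 11 − 6 = 5 completes the 11 down.
Nothing is forced directly, so branch on (1,3), whose candidates are 1 or 2. If (1,3) = 1: then (1,2) would have to be in {4} for the 10 across but in {1,2,3,5,6,7} for the 8 down — contradiction. So (1,3) = 2.
(1,2) = 10 − 7 = 3 completes the 10 across.
(2,2) = 8 − 3 = 5 completes the 8 down.
(2,3) = 12 − 11 = 1 completes the 12 across.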